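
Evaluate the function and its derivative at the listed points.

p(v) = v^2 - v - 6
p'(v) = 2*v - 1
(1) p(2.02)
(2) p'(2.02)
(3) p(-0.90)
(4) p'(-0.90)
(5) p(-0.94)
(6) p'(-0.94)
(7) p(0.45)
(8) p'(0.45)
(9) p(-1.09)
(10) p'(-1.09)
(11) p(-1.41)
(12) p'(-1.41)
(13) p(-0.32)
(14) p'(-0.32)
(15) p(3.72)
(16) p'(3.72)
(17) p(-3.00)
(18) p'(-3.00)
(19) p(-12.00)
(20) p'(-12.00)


(1) = -3.94
(2) = 3.04
(3) = -4.29
(4) = -2.80
(5) = -4.18
(6) = -2.88
(7) = -6.25
(8) = -0.10
(9) = -3.72
(10) = -3.18
(11) = -2.60
(12) = -3.82
(13) = -5.58
(14) = -1.64
(15) = 4.12
(16) = 6.44
(17) = 6.00
(18) = -7.00
(19) = 150.00
(20) = -25.00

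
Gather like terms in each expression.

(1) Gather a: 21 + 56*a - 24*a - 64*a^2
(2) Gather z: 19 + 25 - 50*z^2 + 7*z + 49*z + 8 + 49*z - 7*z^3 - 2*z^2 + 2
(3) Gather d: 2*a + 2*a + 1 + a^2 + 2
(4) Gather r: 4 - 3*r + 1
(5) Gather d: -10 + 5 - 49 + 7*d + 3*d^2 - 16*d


(1) = -64*a^2 + 32*a + 21
(2) = -7*z^3 - 52*z^2 + 105*z + 54
(3) = a^2 + 4*a + 3
(4) = 5 - 3*r
(5) = 3*d^2 - 9*d - 54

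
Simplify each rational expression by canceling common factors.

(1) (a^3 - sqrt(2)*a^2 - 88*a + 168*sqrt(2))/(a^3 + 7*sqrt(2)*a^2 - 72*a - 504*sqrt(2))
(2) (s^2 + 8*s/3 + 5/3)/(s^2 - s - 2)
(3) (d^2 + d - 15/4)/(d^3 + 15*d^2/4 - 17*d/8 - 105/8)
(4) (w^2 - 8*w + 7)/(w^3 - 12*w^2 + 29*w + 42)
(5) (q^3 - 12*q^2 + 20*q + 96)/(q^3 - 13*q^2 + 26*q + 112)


(1) = (a - 2*sqrt(2))/(a + 6*sqrt(2))
(2) = (3*s + 5)/(3*s - 6)
(3) = (4*d - 6)/(4*d^2 + 5*d - 21)
(4) = (w - 1)/(w^2 - 5*w - 6)
(5) = (q - 6)/(q - 7)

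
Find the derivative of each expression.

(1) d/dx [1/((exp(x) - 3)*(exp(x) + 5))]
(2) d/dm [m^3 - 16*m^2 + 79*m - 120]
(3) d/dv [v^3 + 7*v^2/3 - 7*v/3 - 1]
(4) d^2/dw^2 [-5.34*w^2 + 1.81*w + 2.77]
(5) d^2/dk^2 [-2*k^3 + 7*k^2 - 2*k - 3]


(1) = -2*(exp(x) + 1)*exp(x)/(exp(4*x) + 4*exp(3*x) - 26*exp(2*x) - 60*exp(x) + 225)
(2) = 3*m^2 - 32*m + 79
(3) = 3*v^2 + 14*v/3 - 7/3
(4) = -10.6800000000000
(5) = 14 - 12*k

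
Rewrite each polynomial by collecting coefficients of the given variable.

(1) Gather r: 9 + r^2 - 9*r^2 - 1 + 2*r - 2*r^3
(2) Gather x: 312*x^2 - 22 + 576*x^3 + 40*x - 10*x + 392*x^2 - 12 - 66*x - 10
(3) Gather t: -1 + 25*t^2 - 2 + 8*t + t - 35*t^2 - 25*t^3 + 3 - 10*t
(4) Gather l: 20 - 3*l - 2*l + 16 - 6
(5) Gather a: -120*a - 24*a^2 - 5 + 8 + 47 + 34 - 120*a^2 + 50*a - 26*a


(1) = -2*r^3 - 8*r^2 + 2*r + 8
(2) = 576*x^3 + 704*x^2 - 36*x - 44
(3) = -25*t^3 - 10*t^2 - t
(4) = 30 - 5*l
(5) = -144*a^2 - 96*a + 84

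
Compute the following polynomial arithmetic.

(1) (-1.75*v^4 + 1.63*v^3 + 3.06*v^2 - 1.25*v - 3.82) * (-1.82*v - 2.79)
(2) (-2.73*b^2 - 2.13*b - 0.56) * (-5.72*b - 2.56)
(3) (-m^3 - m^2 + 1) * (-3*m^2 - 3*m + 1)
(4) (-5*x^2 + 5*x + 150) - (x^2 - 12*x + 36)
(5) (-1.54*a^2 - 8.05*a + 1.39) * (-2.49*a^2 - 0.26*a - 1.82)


(1) = 3.185*v^5 + 1.9159*v^4 - 10.1169*v^3 - 6.2624*v^2 + 10.4399*v + 10.6578
(2) = 15.6156*b^3 + 19.1724*b^2 + 8.656*b + 1.4336
(3) = 3*m^5 + 6*m^4 + 2*m^3 - 4*m^2 - 3*m + 1
(4) = -6*x^2 + 17*x + 114
(5) = 3.8346*a^4 + 20.4449*a^3 + 1.4347*a^2 + 14.2896*a - 2.5298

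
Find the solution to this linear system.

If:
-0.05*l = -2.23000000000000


Then:
l = 44.60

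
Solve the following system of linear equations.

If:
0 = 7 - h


Then:
h = 7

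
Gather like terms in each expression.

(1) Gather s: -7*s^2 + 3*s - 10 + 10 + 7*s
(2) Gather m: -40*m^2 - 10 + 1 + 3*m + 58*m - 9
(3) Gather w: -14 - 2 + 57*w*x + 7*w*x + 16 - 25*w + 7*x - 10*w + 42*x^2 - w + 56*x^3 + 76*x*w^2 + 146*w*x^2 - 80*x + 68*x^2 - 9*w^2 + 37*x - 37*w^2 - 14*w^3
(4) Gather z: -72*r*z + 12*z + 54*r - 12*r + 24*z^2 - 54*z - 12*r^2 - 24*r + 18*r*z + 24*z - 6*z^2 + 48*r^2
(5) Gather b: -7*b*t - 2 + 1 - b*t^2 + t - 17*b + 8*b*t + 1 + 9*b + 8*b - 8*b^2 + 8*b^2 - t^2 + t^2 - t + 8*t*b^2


(1) = -7*s^2 + 10*s
(2) = -40*m^2 + 61*m - 18
(3) = -14*w^3 + w^2*(76*x - 46) + w*(146*x^2 + 64*x - 36) + 56*x^3 + 110*x^2 - 36*x
(4) = 36*r^2 + 18*r + 18*z^2 + z*(-54*r - 18)
(5) = 8*b^2*t + b*(-t^2 + t)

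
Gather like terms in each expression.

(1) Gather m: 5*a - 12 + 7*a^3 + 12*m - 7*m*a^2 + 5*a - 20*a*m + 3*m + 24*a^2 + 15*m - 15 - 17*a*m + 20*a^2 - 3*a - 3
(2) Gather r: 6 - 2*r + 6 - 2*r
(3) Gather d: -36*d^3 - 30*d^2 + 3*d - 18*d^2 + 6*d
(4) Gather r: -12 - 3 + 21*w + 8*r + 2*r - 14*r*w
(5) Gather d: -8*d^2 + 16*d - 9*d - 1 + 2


(1) = 7*a^3 + 44*a^2 + 7*a + m*(-7*a^2 - 37*a + 30) - 30
(2) = 12 - 4*r
(3) = -36*d^3 - 48*d^2 + 9*d
(4) = r*(10 - 14*w) + 21*w - 15
(5) = -8*d^2 + 7*d + 1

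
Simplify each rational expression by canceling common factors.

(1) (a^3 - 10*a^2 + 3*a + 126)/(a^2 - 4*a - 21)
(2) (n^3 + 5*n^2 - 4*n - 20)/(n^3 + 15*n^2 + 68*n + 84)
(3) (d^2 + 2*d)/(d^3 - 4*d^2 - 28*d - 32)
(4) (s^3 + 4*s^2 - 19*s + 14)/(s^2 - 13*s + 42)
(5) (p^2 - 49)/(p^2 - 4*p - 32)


(1) = a - 6
(2) = (n^2 + 3*n - 10)/(n^2 + 13*n + 42)
(3) = d/(d^2 - 6*d - 16)
(4) = (s^3 + 4*s^2 - 19*s + 14)/(s^2 - 13*s + 42)
(5) = (p^2 - 49)/(p^2 - 4*p - 32)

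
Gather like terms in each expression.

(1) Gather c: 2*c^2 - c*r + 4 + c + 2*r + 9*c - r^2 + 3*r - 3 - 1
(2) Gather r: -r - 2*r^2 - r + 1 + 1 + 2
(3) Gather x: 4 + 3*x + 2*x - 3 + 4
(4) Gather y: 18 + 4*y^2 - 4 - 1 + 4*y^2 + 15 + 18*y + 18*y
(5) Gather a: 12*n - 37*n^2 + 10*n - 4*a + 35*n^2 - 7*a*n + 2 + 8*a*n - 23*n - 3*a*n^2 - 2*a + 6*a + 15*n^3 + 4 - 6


(1) = 2*c^2 + c*(10 - r) - r^2 + 5*r
(2) = -2*r^2 - 2*r + 4
(3) = 5*x + 5
(4) = 8*y^2 + 36*y + 28
(5) = a*(-3*n^2 + n) + 15*n^3 - 2*n^2 - n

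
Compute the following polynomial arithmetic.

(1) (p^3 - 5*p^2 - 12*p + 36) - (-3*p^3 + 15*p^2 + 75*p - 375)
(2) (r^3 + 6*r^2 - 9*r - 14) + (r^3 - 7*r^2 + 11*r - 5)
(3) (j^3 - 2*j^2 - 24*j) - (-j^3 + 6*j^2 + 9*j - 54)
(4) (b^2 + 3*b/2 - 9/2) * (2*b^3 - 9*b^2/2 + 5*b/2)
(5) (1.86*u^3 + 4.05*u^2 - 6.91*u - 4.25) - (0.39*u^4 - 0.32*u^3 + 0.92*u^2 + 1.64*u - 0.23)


(1) = 4*p^3 - 20*p^2 - 87*p + 411
(2) = 2*r^3 - r^2 + 2*r - 19
(3) = 2*j^3 - 8*j^2 - 33*j + 54
(4) = 2*b^5 - 3*b^4/2 - 53*b^3/4 + 24*b^2 - 45*b/4
(5) = -0.39*u^4 + 2.18*u^3 + 3.13*u^2 - 8.55*u - 4.02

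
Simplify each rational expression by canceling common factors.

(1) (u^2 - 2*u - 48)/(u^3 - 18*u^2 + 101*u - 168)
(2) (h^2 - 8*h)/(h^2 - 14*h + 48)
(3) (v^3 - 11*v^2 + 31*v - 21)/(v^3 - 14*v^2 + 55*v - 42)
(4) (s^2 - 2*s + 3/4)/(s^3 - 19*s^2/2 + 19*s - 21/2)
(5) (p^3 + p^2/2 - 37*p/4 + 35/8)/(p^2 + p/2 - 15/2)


(1) = (u + 6)/(u^2 - 10*u + 21)
(2) = h/(h - 6)
(3) = (v - 3)/(v - 6)
(4) = (2*s - 1)/(2*s^2 - 16*s + 14)
(5) = (4*p^2 + 12*p - 7)/(4*p + 12)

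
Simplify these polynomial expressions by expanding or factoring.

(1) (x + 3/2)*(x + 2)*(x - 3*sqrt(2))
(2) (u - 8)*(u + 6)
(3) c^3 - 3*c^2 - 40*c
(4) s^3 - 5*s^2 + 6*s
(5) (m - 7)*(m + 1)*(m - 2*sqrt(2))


(1) = x^3 - 3*sqrt(2)*x^2 + 7*x^2/2 - 21*sqrt(2)*x/2 + 3*x - 9*sqrt(2)
(2) = u^2 - 2*u - 48
(3) = c*(c - 8)*(c + 5)
(4) = s*(s - 3)*(s - 2)
(5) = m^3 - 6*m^2 - 2*sqrt(2)*m^2 - 7*m + 12*sqrt(2)*m + 14*sqrt(2)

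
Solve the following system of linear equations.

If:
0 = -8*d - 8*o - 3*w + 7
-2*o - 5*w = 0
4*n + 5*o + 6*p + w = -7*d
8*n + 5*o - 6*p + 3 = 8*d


Then:
d = 17*w/8 + 7/8
n = 209*w/96 - 17/96
o = -5*w/2
p = -145*w/72 - 65/72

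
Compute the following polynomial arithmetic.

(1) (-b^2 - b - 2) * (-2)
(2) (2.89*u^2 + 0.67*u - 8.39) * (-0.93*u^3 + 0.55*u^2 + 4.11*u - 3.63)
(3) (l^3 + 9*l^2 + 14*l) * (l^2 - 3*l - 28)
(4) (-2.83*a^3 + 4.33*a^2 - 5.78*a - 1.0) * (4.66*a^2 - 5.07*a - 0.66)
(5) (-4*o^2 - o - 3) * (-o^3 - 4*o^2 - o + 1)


(1) = 2*b^2 + 2*b + 4
(2) = -2.6877*u^5 + 0.9664*u^4 + 20.0491*u^3 - 12.3515*u^2 - 36.915*u + 30.4557
(3) = l^5 + 6*l^4 - 41*l^3 - 294*l^2 - 392*l
(4) = -13.1878*a^5 + 34.5259*a^4 - 47.0201*a^3 + 21.7868*a^2 + 8.8848*a + 0.66
(5) = 4*o^5 + 17*o^4 + 11*o^3 + 9*o^2 + 2*o - 3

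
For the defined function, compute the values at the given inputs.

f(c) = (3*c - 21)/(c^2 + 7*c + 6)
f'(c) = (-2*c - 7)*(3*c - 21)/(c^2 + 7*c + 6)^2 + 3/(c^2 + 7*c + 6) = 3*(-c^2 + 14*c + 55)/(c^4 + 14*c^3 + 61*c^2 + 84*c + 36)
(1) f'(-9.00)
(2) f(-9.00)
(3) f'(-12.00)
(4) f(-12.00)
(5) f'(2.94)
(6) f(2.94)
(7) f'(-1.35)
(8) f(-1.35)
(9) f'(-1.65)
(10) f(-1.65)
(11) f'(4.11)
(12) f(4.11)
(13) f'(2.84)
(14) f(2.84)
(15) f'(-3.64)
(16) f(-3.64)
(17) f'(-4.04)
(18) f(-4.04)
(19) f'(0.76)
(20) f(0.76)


(1) = -0.79
(2) = -2.00
(3) = -0.18
(4) = -0.86
(5) = 0.21
(6) = -0.35
(7) = 38.82
(8) = 15.39
(9) = 10.95
(10) = 9.18
(11) = 0.11
(12) = -0.17
(13) = 0.23
(14) = -0.37
(15) = -0.71
(16) = 5.12
(17) = -1.51
(18) = 5.56
(19) = 1.38
(20) = -1.57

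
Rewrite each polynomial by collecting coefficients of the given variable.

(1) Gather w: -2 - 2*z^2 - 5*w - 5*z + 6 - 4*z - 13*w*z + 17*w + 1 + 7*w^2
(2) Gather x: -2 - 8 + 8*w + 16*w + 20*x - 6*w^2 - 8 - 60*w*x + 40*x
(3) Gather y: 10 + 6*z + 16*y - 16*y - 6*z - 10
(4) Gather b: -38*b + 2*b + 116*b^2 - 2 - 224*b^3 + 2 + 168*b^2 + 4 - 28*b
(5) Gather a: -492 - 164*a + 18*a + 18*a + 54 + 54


(1) = 7*w^2 + w*(12 - 13*z) - 2*z^2 - 9*z + 5
(2) = -6*w^2 + 24*w + x*(60 - 60*w) - 18
(3) = 0
(4) = -224*b^3 + 284*b^2 - 64*b + 4
(5) = -128*a - 384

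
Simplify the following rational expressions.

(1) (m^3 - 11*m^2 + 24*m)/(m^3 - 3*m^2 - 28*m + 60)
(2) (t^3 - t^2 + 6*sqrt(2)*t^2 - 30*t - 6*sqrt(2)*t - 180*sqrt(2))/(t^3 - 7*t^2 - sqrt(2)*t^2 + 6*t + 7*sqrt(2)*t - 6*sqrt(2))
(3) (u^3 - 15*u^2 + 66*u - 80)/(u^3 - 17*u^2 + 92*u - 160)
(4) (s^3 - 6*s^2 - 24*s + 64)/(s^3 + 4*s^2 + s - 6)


(1) = (m^3 - 11*m^2 + 24*m)/(m^3 - 3*m^2 - 28*m + 60)
(2) = (t^2 + t*(5 + 6*sqrt(2)) + 30*sqrt(2))/(t^2 + t*(-sqrt(2) - 1) + sqrt(2))
(3) = (u - 2)/(u - 4)
(4) = (s^3 - 6*s^2 - 24*s + 64)/(s^3 + 4*s^2 + s - 6)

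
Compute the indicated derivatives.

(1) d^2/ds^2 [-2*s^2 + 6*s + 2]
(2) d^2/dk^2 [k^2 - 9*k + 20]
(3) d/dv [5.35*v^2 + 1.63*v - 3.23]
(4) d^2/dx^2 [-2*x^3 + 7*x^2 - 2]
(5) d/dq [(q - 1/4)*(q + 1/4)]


(1) = -4
(2) = 2
(3) = 10.7*v + 1.63
(4) = 14 - 12*x
(5) = 2*q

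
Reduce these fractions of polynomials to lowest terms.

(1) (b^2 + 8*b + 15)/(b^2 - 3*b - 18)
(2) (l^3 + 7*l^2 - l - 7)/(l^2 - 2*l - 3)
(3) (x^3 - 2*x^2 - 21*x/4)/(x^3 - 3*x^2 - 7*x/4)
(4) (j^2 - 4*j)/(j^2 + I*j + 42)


(1) = (b + 5)/(b - 6)
(2) = (l^2 + 6*l - 7)/(l - 3)
(3) = (2*x + 3)/(2*x + 1)
(4) = (j^2 - 4*j)/(j^2 + I*j + 42)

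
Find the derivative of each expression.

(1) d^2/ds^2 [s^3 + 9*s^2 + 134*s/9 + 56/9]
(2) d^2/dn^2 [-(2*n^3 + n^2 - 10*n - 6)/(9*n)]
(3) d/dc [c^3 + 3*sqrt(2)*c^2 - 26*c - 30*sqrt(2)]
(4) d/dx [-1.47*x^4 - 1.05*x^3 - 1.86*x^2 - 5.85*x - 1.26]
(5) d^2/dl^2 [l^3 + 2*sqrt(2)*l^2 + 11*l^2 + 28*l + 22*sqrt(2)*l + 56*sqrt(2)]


(1) = 6*s + 18
(2) = -4/9 + 4/(3*n^3)
(3) = 3*c^2 + 6*sqrt(2)*c - 26
(4) = -5.88*x^3 - 3.15*x^2 - 3.72*x - 5.85
(5) = 6*l + 4*sqrt(2) + 22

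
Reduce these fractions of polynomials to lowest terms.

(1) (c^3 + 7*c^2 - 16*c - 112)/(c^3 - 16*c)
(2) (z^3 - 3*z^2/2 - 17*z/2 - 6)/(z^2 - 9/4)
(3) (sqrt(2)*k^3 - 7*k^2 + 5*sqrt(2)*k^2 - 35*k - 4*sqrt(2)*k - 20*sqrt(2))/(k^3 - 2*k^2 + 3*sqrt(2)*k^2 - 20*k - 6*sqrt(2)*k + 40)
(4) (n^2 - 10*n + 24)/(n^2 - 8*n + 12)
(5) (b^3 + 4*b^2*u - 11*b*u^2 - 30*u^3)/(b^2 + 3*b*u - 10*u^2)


(1) = (c + 7)/c
(2) = (2*z^2 - 6*z - 8)/(2*z - 3)
(3) = (sqrt(2)*k^3 + k^2*(-7 + 5*sqrt(2)) + k*(-35 - 4*sqrt(2)) - 20*sqrt(2))/(k^3 + k^2*(-2 + 3*sqrt(2)) + k*(-20 - 6*sqrt(2)) + 40)
(4) = (n - 4)/(n - 2)
(5) = (-b^2 + b*u + 6*u^2)/(-b + 2*u)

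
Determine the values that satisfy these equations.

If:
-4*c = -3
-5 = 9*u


Then:
c = 3/4
u = -5/9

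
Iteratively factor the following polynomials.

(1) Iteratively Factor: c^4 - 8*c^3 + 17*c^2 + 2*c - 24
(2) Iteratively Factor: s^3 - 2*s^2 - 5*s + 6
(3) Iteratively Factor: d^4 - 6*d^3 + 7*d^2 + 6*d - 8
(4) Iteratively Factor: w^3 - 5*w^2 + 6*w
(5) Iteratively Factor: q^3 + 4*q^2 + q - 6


(1) = (c - 3)*(c^3 - 5*c^2 + 2*c + 8) = (c - 3)*(c - 2)*(c^2 - 3*c - 4) = (c - 3)*(c - 2)*(c + 1)*(c - 4)
(2) = (s + 2)*(s^2 - 4*s + 3) = (s - 3)*(s + 2)*(s - 1)
(3) = (d - 1)*(d^3 - 5*d^2 + 2*d + 8) = (d - 1)*(d + 1)*(d^2 - 6*d + 8) = (d - 2)*(d - 1)*(d + 1)*(d - 4)
(4) = (w - 3)*(w^2 - 2*w) = (w - 3)*(w - 2)*(w)
(5) = (q + 2)*(q^2 + 2*q - 3) = (q - 1)*(q + 2)*(q + 3)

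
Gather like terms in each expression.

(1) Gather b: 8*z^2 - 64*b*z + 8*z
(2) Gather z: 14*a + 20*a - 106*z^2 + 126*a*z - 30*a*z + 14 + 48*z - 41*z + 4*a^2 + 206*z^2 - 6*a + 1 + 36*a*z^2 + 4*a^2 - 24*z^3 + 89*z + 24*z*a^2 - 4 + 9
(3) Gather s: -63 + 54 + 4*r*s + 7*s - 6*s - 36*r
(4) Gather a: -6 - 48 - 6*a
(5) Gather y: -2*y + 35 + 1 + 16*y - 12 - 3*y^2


(1) = -64*b*z + 8*z^2 + 8*z
(2) = 8*a^2 + 28*a - 24*z^3 + z^2*(36*a + 100) + z*(24*a^2 + 96*a + 96) + 20
(3) = -36*r + s*(4*r + 1) - 9
(4) = -6*a - 54
(5) = -3*y^2 + 14*y + 24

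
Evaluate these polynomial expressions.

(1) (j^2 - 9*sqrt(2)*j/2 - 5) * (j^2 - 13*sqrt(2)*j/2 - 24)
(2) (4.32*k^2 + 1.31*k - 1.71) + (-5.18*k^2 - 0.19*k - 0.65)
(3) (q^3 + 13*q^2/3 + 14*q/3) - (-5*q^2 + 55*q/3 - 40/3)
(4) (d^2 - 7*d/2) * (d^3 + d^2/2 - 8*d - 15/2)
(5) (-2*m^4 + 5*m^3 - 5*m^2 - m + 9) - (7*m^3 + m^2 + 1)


(1) = j^4 - 11*sqrt(2)*j^3 + 59*j^2/2 + 281*sqrt(2)*j/2 + 120
(2) = -0.86*k^2 + 1.12*k - 2.36
(3) = q^3 + 28*q^2/3 - 41*q/3 + 40/3
(4) = d^5 - 3*d^4 - 39*d^3/4 + 41*d^2/2 + 105*d/4
(5) = -2*m^4 - 2*m^3 - 6*m^2 - m + 8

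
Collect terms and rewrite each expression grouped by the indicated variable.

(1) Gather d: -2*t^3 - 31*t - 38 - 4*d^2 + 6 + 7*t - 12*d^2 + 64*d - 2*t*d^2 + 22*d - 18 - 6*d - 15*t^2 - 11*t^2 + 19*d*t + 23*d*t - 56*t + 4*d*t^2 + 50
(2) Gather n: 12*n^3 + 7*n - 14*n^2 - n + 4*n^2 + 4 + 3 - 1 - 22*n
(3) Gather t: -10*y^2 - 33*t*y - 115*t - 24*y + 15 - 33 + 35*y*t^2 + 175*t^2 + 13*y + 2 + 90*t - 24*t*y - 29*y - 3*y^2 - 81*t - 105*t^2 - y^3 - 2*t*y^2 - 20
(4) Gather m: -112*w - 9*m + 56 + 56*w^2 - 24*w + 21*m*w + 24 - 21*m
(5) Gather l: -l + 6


(1) = d^2*(-2*t - 16) + d*(4*t^2 + 42*t + 80) - 2*t^3 - 26*t^2 - 80*t
(2) = 12*n^3 - 10*n^2 - 16*n + 6
(3) = t^2*(35*y + 70) + t*(-2*y^2 - 57*y - 106) - y^3 - 13*y^2 - 40*y - 36
(4) = m*(21*w - 30) + 56*w^2 - 136*w + 80
(5) = 6 - l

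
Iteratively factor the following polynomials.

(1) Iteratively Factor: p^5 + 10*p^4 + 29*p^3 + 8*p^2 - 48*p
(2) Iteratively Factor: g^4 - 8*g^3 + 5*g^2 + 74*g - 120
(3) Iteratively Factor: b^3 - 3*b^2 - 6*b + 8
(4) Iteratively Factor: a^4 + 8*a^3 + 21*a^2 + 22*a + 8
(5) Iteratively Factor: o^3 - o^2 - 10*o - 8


(1) = (p - 1)*(p^4 + 11*p^3 + 40*p^2 + 48*p) = (p - 1)*(p + 3)*(p^3 + 8*p^2 + 16*p) = (p - 1)*(p + 3)*(p + 4)*(p^2 + 4*p) = p*(p - 1)*(p + 3)*(p + 4)*(p + 4)
(2) = (g - 4)*(g^3 - 4*g^2 - 11*g + 30) = (g - 5)*(g - 4)*(g^2 + g - 6) = (g - 5)*(g - 4)*(g - 2)*(g + 3)
(3) = (b - 4)*(b^2 + b - 2) = (b - 4)*(b - 1)*(b + 2)
(4) = (a + 1)*(a^3 + 7*a^2 + 14*a + 8) = (a + 1)*(a + 2)*(a^2 + 5*a + 4) = (a + 1)^2*(a + 2)*(a + 4)
(5) = (o - 4)*(o^2 + 3*o + 2) = (o - 4)*(o + 1)*(o + 2)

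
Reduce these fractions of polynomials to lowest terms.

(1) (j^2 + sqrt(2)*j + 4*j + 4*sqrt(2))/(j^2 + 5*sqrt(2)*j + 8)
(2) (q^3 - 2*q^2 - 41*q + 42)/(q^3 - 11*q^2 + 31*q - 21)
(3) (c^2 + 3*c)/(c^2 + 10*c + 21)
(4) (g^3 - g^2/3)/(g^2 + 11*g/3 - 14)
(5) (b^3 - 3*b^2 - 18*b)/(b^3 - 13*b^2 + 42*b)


(1) = (j + 4)/(j + 4*sqrt(2))
(2) = (q + 6)/(q - 3)
(3) = c/(c + 7)
(4) = (3*g^3 - g^2)/(3*g^2 + 11*g - 42)
(5) = (b + 3)/(b - 7)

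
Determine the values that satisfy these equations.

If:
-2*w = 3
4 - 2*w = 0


Then:
No Solution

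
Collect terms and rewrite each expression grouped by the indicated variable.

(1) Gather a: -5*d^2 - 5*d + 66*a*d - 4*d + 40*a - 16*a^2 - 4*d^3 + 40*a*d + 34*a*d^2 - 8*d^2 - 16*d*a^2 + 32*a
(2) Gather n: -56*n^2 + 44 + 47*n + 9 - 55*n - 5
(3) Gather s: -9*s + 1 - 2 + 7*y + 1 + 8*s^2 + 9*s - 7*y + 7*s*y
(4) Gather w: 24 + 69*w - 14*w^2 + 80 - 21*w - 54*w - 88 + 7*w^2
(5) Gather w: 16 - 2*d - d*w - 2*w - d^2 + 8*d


(1) = a^2*(-16*d - 16) + a*(34*d^2 + 106*d + 72) - 4*d^3 - 13*d^2 - 9*d
(2) = -56*n^2 - 8*n + 48
(3) = 8*s^2 + 7*s*y
(4) = -7*w^2 - 6*w + 16
(5) = -d^2 + 6*d + w*(-d - 2) + 16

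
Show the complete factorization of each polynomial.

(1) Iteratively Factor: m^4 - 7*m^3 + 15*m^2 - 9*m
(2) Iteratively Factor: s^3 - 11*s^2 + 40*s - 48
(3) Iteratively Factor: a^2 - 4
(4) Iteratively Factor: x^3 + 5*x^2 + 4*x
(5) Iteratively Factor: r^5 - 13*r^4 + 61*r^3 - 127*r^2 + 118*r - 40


(1) = (m - 1)*(m^3 - 6*m^2 + 9*m) = (m - 3)*(m - 1)*(m^2 - 3*m) = m*(m - 3)*(m - 1)*(m - 3)
(2) = (s - 4)*(s^2 - 7*s + 12) = (s - 4)*(s - 3)*(s - 4)
(3) = (a + 2)*(a - 2)
(4) = (x + 4)*(x^2 + x) = x*(x + 4)*(x + 1)
(5) = (r - 1)*(r^4 - 12*r^3 + 49*r^2 - 78*r + 40) = (r - 1)^2*(r^3 - 11*r^2 + 38*r - 40) = (r - 2)*(r - 1)^2*(r^2 - 9*r + 20) = (r - 4)*(r - 2)*(r - 1)^2*(r - 5)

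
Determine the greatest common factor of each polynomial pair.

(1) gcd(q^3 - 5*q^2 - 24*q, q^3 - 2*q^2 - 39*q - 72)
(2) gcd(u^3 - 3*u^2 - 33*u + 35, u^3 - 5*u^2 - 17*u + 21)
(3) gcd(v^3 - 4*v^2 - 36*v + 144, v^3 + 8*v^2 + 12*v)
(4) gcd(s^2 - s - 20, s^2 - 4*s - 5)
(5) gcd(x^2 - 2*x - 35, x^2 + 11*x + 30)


(1) = q^2 - 5*q - 24
(2) = gcd((u - 7)*(u - 1)*(u + 5), (u - 7)*(u - 1)*(u + 3)) = u^2 - 8*u + 7
(3) = gcd((v - 6)*(v - 4)*(v + 6), v*(v + 2)*(v + 6)) = v + 6
(4) = s - 5
(5) = gcd((x - 7)*(x + 5), (x + 5)*(x + 6)) = x + 5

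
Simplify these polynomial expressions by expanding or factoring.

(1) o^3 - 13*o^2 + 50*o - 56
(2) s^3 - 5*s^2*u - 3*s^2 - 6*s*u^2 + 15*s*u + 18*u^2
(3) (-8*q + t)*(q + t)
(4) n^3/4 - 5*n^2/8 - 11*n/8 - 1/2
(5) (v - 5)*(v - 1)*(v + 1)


(1) = (o - 7)*(o - 4)*(o - 2)
(2) = (s - 3)*(s - 6*u)*(s + u)
(3) = -8*q^2 - 7*q*t + t^2
(4) = (n/4 + 1/4)*(n - 4)*(n + 1/2)
(5) = v^3 - 5*v^2 - v + 5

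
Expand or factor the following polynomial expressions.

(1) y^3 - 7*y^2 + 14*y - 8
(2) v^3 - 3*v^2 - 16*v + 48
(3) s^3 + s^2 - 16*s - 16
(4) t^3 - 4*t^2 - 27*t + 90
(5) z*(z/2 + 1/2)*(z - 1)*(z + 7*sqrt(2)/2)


(1) = (y - 4)*(y - 2)*(y - 1)
(2) = (v - 4)*(v - 3)*(v + 4)
(3) = (s - 4)*(s + 1)*(s + 4)
(4) = (t - 6)*(t - 3)*(t + 5)
(5) = z^4/2 + 7*sqrt(2)*z^3/4 - z^2/2 - 7*sqrt(2)*z/4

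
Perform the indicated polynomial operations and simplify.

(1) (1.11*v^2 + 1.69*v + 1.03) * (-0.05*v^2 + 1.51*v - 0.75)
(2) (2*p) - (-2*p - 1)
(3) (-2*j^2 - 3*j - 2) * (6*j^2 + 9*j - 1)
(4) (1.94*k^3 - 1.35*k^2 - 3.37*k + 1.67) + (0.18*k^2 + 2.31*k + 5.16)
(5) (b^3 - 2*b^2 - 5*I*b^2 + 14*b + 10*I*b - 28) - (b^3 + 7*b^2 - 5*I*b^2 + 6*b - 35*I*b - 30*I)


(1) = -0.0555*v^4 + 1.5916*v^3 + 1.6679*v^2 + 0.2878*v - 0.7725
(2) = 4*p + 1
(3) = -12*j^4 - 36*j^3 - 37*j^2 - 15*j + 2
(4) = 1.94*k^3 - 1.17*k^2 - 1.06*k + 6.83
(5) = -9*b^2 + 8*b + 45*I*b - 28 + 30*I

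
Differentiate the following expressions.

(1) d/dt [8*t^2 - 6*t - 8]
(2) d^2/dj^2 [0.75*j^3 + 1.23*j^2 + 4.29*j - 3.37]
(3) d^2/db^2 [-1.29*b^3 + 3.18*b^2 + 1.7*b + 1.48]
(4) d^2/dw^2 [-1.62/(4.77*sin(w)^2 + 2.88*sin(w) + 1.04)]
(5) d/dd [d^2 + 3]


(1) = 16*t - 6
(2) = 4.5*j + 2.46
(3) = 6.36 - 7.74*b
(4) = (147.438792*sin(w)^4 + 66.764736*sin(w)^3 - 239.867244*sin(w)^2 - 138.381696*sin(w) - 10.800864)/(4.77*sin(w)^2 + 2.88*sin(w) + 1.04)^3
(5) = 2*d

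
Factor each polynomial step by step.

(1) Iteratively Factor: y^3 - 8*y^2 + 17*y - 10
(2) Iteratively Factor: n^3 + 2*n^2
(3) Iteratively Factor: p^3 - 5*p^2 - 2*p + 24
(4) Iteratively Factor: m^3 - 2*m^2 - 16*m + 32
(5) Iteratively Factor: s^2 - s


(1) = (y - 1)*(y^2 - 7*y + 10) = (y - 2)*(y - 1)*(y - 5)
(2) = (n + 2)*(n^2) = n*(n + 2)*(n)
(3) = (p - 4)*(p^2 - p - 6) = (p - 4)*(p - 3)*(p + 2)
(4) = (m + 4)*(m^2 - 6*m + 8) = (m - 4)*(m + 4)*(m - 2)
(5) = (s)*(s - 1)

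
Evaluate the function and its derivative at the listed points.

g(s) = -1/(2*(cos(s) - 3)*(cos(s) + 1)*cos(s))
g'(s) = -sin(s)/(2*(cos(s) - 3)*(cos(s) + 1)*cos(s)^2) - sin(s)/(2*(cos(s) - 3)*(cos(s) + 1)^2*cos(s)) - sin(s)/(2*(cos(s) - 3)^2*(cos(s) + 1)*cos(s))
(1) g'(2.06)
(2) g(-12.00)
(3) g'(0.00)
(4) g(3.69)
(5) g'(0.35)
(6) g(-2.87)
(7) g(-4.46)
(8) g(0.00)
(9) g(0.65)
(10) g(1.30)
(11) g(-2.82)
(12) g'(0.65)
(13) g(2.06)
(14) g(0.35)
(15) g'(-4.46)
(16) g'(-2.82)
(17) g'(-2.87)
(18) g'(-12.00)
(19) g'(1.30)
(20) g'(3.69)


(1) = 0.27
(2) = 0.15
(3) = 0.00
(4) = -1.04
(5) = 0.05
(6) = -3.57
(7) = -0.82
(8) = 0.12
(9) = 0.16
(10) = 0.54
(11) = -2.60
(12) = 0.13
(13) = -0.58
(14) = 0.13
(15) = 2.37
(16) = 14.97
(17) = 24.91
(18) = 0.10
(19) = 2.16
(20) = 2.91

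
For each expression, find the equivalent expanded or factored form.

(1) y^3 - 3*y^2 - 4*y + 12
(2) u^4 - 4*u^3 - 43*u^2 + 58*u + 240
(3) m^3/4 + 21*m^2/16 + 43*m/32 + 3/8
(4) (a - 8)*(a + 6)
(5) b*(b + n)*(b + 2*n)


(1) = (y - 3)*(y - 2)*(y + 2)
(2) = (u - 8)*(u - 3)*(u + 2)*(u + 5)
(3) = (m/4 + 1)*(m + 1/2)*(m + 3/4)
(4) = a^2 - 2*a - 48
(5) = b^3 + 3*b^2*n + 2*b*n^2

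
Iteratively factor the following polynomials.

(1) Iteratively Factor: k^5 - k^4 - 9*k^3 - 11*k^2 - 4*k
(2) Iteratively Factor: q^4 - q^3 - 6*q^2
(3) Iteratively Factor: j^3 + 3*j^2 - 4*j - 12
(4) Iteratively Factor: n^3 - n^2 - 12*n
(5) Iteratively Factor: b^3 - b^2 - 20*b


(1) = (k + 1)*(k^4 - 2*k^3 - 7*k^2 - 4*k) = k*(k + 1)*(k^3 - 2*k^2 - 7*k - 4) = k*(k + 1)^2*(k^2 - 3*k - 4) = k*(k - 4)*(k + 1)^2*(k + 1)
(2) = (q + 2)*(q^3 - 3*q^2) = q*(q + 2)*(q^2 - 3*q) = q^2*(q + 2)*(q - 3)
(3) = (j - 2)*(j^2 + 5*j + 6) = (j - 2)*(j + 2)*(j + 3)
(4) = (n - 4)*(n^2 + 3*n) = n*(n - 4)*(n + 3)
(5) = (b - 5)*(b^2 + 4*b) = (b - 5)*(b + 4)*(b)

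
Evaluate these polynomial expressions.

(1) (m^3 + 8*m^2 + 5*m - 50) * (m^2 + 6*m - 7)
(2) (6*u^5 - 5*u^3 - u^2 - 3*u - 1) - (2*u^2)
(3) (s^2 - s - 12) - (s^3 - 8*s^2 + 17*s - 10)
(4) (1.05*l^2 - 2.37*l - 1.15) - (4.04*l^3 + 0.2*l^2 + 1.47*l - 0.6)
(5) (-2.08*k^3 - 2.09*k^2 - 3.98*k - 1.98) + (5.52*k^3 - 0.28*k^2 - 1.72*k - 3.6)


(1) = m^5 + 14*m^4 + 46*m^3 - 76*m^2 - 335*m + 350
(2) = 6*u^5 - 5*u^3 - 3*u^2 - 3*u - 1
(3) = -s^3 + 9*s^2 - 18*s - 2
(4) = -4.04*l^3 + 0.85*l^2 - 3.84*l - 0.55
(5) = 3.44*k^3 - 2.37*k^2 - 5.7*k - 5.58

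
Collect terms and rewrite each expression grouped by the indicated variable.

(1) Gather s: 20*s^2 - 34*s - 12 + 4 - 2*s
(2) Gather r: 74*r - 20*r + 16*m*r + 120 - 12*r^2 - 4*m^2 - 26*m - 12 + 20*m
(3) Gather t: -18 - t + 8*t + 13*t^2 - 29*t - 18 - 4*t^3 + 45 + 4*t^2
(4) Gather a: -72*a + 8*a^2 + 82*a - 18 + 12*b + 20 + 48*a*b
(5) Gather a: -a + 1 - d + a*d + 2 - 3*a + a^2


(1) = 20*s^2 - 36*s - 8
(2) = -4*m^2 - 6*m - 12*r^2 + r*(16*m + 54) + 108
(3) = -4*t^3 + 17*t^2 - 22*t + 9
(4) = 8*a^2 + a*(48*b + 10) + 12*b + 2
(5) = a^2 + a*(d - 4) - d + 3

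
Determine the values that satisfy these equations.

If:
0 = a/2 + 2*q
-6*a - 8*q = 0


Then:
a = 0
q = 0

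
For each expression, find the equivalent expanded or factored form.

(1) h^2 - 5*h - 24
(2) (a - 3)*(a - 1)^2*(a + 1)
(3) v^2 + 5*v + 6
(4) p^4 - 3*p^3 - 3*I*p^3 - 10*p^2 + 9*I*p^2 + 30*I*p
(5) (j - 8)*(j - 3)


(1) = (h - 8)*(h + 3)
(2) = a^4 - 4*a^3 + 2*a^2 + 4*a - 3
(3) = (v + 2)*(v + 3)
(4) = p*(p - 5)*(p + 2)*(p - 3*I)
(5) = j^2 - 11*j + 24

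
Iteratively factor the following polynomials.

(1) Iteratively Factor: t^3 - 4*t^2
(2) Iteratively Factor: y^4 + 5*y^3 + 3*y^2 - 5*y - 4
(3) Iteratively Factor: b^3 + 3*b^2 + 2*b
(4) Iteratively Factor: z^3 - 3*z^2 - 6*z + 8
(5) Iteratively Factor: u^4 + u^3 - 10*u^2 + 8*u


(1) = (t)*(t^2 - 4*t) = t*(t - 4)*(t)
(2) = (y + 1)*(y^3 + 4*y^2 - y - 4) = (y - 1)*(y + 1)*(y^2 + 5*y + 4) = (y - 1)*(y + 1)*(y + 4)*(y + 1)
(3) = (b + 1)*(b^2 + 2*b) = (b + 1)*(b + 2)*(b)
(4) = (z + 2)*(z^2 - 5*z + 4) = (z - 1)*(z + 2)*(z - 4)
(5) = (u - 2)*(u^3 + 3*u^2 - 4*u) = (u - 2)*(u - 1)*(u^2 + 4*u) = u*(u - 2)*(u - 1)*(u + 4)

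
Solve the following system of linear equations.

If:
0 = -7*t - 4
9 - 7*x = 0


Then:
t = -4/7
x = 9/7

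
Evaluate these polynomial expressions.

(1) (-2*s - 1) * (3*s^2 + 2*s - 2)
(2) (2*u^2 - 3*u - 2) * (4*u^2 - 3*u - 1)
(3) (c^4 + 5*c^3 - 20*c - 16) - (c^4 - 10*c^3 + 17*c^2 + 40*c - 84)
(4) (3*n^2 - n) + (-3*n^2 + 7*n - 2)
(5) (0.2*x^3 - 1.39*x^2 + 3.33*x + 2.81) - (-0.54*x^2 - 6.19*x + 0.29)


(1) = -6*s^3 - 7*s^2 + 2*s + 2
(2) = 8*u^4 - 18*u^3 - u^2 + 9*u + 2
(3) = 15*c^3 - 17*c^2 - 60*c + 68
(4) = 6*n - 2
(5) = 0.2*x^3 - 0.85*x^2 + 9.52*x + 2.52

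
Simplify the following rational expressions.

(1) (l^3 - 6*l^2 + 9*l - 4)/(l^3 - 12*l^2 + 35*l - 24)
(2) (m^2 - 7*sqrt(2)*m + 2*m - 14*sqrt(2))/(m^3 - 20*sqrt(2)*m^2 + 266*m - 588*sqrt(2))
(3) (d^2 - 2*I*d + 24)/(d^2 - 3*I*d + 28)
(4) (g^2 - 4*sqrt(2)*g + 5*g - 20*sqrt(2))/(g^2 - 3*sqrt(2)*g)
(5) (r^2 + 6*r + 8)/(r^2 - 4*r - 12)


(1) = (l^2 - 5*l + 4)/(l^2 - 11*l + 24)
(2) = (m + 2)/(m^2 - 13*sqrt(2)*m + 84)
(3) = (d - 6*I)/(d - 7*I)
(4) = (g^2 + g*(5 - 4*sqrt(2)) - 20*sqrt(2))/(g^2 - 3*sqrt(2)*g)
(5) = (r + 4)/(r - 6)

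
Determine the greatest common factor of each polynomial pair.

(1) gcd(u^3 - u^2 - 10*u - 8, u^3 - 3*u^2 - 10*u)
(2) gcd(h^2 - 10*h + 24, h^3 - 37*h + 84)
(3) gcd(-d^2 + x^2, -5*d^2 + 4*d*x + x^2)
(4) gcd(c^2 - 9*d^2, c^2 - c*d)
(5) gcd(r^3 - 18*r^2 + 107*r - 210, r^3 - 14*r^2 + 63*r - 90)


(1) = gcd((u - 4)*(u + 1)*(u + 2), u*(u - 5)*(u + 2)) = u + 2
(2) = h - 4
(3) = -d + x
(4) = gcd((c - 3*d)*(c + 3*d), c*(c - d)) = 1
(5) = r^2 - 11*r + 30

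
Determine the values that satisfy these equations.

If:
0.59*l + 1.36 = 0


Then:
l = -2.31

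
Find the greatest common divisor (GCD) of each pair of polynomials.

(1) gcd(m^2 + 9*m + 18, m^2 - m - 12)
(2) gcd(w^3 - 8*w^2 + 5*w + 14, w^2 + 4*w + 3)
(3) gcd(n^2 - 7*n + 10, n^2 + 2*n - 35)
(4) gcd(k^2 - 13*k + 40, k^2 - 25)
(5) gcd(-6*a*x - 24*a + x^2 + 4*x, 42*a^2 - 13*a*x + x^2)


(1) = m + 3
(2) = w + 1
(3) = gcd((n - 5)*(n - 2), (n - 5)*(n + 7)) = n - 5
(4) = k - 5
(5) = -6*a + x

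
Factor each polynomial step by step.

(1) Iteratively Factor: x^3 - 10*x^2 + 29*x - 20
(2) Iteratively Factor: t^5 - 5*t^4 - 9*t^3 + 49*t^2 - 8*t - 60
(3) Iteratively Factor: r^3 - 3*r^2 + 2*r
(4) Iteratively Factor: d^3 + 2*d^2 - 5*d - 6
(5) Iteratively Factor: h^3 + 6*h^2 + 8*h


(1) = (x - 5)*(x^2 - 5*x + 4) = (x - 5)*(x - 4)*(x - 1)
(2) = (t - 2)*(t^4 - 3*t^3 - 15*t^2 + 19*t + 30) = (t - 2)^2*(t^3 - t^2 - 17*t - 15) = (t - 2)^2*(t + 3)*(t^2 - 4*t - 5) = (t - 5)*(t - 2)^2*(t + 3)*(t + 1)
(3) = (r - 2)*(r^2 - r) = (r - 2)*(r - 1)*(r)
(4) = (d - 2)*(d^2 + 4*d + 3) = (d - 2)*(d + 1)*(d + 3)
(5) = (h)*(h^2 + 6*h + 8) = h*(h + 4)*(h + 2)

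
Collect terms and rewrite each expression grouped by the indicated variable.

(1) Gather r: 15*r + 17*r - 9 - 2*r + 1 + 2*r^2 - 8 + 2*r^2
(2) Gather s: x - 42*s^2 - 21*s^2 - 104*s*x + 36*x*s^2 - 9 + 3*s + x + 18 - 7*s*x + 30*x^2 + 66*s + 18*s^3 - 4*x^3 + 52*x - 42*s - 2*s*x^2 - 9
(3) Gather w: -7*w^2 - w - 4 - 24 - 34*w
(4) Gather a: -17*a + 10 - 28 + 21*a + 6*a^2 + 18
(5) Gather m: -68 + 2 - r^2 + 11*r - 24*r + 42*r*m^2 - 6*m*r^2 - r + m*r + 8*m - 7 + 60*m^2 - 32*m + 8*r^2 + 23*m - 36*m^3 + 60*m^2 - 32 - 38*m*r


(1) = 4*r^2 + 30*r - 16
(2) = 18*s^3 + s^2*(36*x - 63) + s*(-2*x^2 - 111*x + 27) - 4*x^3 + 30*x^2 + 54*x
(3) = -7*w^2 - 35*w - 28
(4) = 6*a^2 + 4*a
(5) = -36*m^3 + m^2*(42*r + 120) + m*(-6*r^2 - 37*r - 1) + 7*r^2 - 14*r - 105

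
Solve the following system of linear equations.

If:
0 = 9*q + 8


Then:
q = -8/9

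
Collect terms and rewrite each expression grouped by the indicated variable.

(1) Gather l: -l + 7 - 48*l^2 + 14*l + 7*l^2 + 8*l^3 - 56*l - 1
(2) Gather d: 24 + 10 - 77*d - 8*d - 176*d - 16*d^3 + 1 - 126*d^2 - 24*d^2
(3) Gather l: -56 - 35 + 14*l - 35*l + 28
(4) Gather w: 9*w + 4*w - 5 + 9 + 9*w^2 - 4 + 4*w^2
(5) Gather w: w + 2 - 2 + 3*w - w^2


(1) = 8*l^3 - 41*l^2 - 43*l + 6
(2) = -16*d^3 - 150*d^2 - 261*d + 35
(3) = -21*l - 63
(4) = 13*w^2 + 13*w
(5) = -w^2 + 4*w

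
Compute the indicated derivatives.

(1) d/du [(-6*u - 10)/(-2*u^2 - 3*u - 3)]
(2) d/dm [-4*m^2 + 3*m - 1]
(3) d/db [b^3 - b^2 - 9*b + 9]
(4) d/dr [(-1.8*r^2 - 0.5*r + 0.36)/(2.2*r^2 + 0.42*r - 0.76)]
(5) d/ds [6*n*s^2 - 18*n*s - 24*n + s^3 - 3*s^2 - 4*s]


(1) = 4*(-3*u^2 - 10*u - 3)/(4*u^4 + 12*u^3 + 21*u^2 + 18*u + 9)
(2) = 3 - 8*m
(3) = 3*b^2 - 2*b - 9
(4) = (0.344*r^2 + 1.152*r + 0.2288)/(4.84*r^4 + 1.848*r^3 - 3.1676*r^2 - 0.6384*r + 0.5776)
(5) = 12*n*s - 18*n + 3*s^2 - 6*s - 4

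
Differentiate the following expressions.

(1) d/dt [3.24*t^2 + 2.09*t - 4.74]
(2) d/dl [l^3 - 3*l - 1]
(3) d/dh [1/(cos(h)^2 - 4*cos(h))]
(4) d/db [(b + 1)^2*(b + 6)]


(1) = 6.48*t + 2.09
(2) = 3*l^2 - 3
(3) = 2*(cos(h) - 2)*sin(h)/((cos(h) - 4)^2*cos(h)^2)
(4) = (b + 1)*(3*b + 13)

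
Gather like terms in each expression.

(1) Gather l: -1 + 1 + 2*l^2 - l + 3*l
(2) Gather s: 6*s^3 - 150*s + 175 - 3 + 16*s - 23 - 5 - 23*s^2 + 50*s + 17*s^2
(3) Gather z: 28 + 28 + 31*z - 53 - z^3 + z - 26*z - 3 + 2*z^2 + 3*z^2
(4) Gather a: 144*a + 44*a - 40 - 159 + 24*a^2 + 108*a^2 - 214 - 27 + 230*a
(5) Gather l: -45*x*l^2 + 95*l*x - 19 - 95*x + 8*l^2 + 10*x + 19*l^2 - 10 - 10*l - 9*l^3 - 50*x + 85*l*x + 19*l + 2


(1) = 2*l^2 + 2*l
(2) = 6*s^3 - 6*s^2 - 84*s + 144
(3) = -z^3 + 5*z^2 + 6*z
(4) = 132*a^2 + 418*a - 440
(5) = -9*l^3 + l^2*(27 - 45*x) + l*(180*x + 9) - 135*x - 27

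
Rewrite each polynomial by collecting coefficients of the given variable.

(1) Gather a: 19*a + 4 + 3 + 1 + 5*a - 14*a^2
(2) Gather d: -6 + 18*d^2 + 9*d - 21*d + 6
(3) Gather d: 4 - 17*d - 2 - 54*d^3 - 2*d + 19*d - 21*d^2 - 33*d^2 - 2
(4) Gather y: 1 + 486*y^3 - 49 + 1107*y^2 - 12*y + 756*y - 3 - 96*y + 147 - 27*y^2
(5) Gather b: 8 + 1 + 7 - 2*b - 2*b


(1) = -14*a^2 + 24*a + 8
(2) = 18*d^2 - 12*d
(3) = -54*d^3 - 54*d^2
(4) = 486*y^3 + 1080*y^2 + 648*y + 96
(5) = 16 - 4*b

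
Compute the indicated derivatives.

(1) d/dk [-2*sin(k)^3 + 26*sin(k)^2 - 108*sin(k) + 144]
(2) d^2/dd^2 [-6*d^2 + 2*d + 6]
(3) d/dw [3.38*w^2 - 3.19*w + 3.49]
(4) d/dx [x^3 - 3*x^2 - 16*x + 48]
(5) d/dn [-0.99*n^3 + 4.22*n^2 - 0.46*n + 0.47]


(1) = 2*(-3*sin(k)^2 + 26*sin(k) - 54)*cos(k)
(2) = -12
(3) = 6.76*w - 3.19
(4) = 3*x^2 - 6*x - 16
(5) = -2.97*n^2 + 8.44*n - 0.46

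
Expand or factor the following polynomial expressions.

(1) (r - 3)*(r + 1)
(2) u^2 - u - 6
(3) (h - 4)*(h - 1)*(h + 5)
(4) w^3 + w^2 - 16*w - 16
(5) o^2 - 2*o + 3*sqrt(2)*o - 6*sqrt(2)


(1) = r^2 - 2*r - 3
(2) = (u - 3)*(u + 2)
(3) = h^3 - 21*h + 20
(4) = (w - 4)*(w + 1)*(w + 4)
(5) = (o - 2)*(o + 3*sqrt(2))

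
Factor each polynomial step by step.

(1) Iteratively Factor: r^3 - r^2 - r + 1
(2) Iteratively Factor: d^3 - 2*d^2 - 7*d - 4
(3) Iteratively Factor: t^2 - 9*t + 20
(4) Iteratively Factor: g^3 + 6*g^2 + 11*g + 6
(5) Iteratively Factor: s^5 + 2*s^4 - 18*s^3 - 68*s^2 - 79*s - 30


(1) = (r + 1)*(r^2 - 2*r + 1) = (r - 1)*(r + 1)*(r - 1)
(2) = (d + 1)*(d^2 - 3*d - 4) = (d + 1)^2*(d - 4)
(3) = (t - 5)*(t - 4)
(4) = (g + 3)*(g^2 + 3*g + 2) = (g + 1)*(g + 3)*(g + 2)
(5) = (s + 1)*(s^4 + s^3 - 19*s^2 - 49*s - 30) = (s + 1)*(s + 2)*(s^3 - s^2 - 17*s - 15) = (s - 5)*(s + 1)*(s + 2)*(s^2 + 4*s + 3) = (s - 5)*(s + 1)*(s + 2)*(s + 3)*(s + 1)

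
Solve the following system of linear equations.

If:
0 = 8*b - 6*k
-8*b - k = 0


Then:
b = 0
k = 0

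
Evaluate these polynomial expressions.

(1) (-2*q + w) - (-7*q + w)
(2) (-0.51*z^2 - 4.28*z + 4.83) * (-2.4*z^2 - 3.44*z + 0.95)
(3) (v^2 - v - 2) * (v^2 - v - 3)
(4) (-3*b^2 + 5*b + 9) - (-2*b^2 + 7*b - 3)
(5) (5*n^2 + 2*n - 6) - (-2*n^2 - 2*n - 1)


(1) = 5*q
(2) = 1.224*z^4 + 12.0264*z^3 + 2.6467*z^2 - 20.6812*z + 4.5885
(3) = v^4 - 2*v^3 - 4*v^2 + 5*v + 6
(4) = -b^2 - 2*b + 12
(5) = 7*n^2 + 4*n - 5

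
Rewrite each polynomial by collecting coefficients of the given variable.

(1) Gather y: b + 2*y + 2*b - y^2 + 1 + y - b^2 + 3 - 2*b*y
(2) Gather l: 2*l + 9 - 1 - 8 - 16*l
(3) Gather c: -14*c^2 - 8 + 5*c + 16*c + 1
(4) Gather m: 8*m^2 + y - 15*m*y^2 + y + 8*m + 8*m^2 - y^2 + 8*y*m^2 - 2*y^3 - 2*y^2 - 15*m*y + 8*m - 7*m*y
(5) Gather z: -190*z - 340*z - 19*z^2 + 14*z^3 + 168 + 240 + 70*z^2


(1) = -b^2 + 3*b - y^2 + y*(3 - 2*b) + 4
(2) = -14*l
(3) = -14*c^2 + 21*c - 7
(4) = m^2*(8*y + 16) + m*(-15*y^2 - 22*y + 16) - 2*y^3 - 3*y^2 + 2*y
(5) = 14*z^3 + 51*z^2 - 530*z + 408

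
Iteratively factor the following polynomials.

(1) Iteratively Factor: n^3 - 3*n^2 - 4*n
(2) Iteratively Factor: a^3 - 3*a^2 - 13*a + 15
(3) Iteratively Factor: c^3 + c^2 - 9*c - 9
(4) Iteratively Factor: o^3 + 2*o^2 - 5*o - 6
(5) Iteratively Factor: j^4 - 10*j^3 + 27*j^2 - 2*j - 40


(1) = (n + 1)*(n^2 - 4*n) = (n - 4)*(n + 1)*(n)
(2) = (a - 5)*(a^2 + 2*a - 3) = (a - 5)*(a + 3)*(a - 1)
(3) = (c + 1)*(c^2 - 9) = (c + 1)*(c + 3)*(c - 3)
(4) = (o - 2)*(o^2 + 4*o + 3) = (o - 2)*(o + 1)*(o + 3)
(5) = (j - 4)*(j^3 - 6*j^2 + 3*j + 10) = (j - 4)*(j - 2)*(j^2 - 4*j - 5) = (j - 5)*(j - 4)*(j - 2)*(j + 1)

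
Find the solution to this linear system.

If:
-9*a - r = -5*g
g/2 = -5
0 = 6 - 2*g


Then:
No Solution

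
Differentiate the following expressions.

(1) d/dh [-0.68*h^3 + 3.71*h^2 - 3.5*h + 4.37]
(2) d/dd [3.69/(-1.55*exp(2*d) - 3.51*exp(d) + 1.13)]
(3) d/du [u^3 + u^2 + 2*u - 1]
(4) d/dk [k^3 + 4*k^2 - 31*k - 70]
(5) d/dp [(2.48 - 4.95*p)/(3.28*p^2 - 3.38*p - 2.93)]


(1) = -2.04*h^2 + 7.42*h - 3.5
(2) = (11.439*exp(d) + 12.9519)*exp(d)/(1.55*exp(2*d) + 3.51*exp(d) - 1.13)^2
(3) = 3*u^2 + 2*u + 2
(4) = 3*k^2 + 8*k - 31
(5) = (16.236*p^2 - 16.2688*p + 22.8859)/(10.7584*p^4 - 22.1728*p^3 - 7.7964*p^2 + 19.8068*p + 8.5849)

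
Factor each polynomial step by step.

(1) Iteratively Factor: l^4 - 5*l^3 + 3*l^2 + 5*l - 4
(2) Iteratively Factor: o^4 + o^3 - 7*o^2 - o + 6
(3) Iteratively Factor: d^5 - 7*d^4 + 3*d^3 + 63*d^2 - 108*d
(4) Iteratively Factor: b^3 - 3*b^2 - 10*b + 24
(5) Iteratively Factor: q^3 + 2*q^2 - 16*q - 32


(1) = (l - 1)*(l^3 - 4*l^2 - l + 4) = (l - 1)*(l + 1)*(l^2 - 5*l + 4) = (l - 1)^2*(l + 1)*(l - 4)
(2) = (o - 1)*(o^3 + 2*o^2 - 5*o - 6) = (o - 1)*(o + 3)*(o^2 - o - 2) = (o - 2)*(o - 1)*(o + 3)*(o + 1)
(3) = (d - 3)*(d^4 - 4*d^3 - 9*d^2 + 36*d) = d*(d - 3)*(d^3 - 4*d^2 - 9*d + 36) = d*(d - 3)*(d + 3)*(d^2 - 7*d + 12) = d*(d - 4)*(d - 3)*(d + 3)*(d - 3)
(4) = (b - 4)*(b^2 + b - 6) = (b - 4)*(b - 2)*(b + 3)
(5) = (q + 4)*(q^2 - 2*q - 8) = (q + 2)*(q + 4)*(q - 4)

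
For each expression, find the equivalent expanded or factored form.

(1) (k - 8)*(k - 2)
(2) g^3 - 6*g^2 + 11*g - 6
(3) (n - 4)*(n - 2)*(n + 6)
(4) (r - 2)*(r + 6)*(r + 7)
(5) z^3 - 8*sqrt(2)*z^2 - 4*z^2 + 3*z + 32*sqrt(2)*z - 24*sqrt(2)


(1) = k^2 - 10*k + 16
(2) = (g - 3)*(g - 2)*(g - 1)
(3) = n^3 - 28*n + 48
(4) = r^3 + 11*r^2 + 16*r - 84
(5) = (z - 3)*(z - 1)*(z - 8*sqrt(2))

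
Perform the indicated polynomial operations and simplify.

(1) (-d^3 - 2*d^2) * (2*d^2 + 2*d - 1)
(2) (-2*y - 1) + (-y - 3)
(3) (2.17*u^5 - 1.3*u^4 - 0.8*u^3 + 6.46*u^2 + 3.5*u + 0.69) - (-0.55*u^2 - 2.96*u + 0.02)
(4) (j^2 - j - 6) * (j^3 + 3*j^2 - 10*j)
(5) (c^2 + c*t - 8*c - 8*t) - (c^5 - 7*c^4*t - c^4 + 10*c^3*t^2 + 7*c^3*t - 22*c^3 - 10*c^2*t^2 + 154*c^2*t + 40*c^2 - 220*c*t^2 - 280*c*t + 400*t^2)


(1) = -2*d^5 - 6*d^4 - 3*d^3 + 2*d^2
(2) = -3*y - 4
(3) = 2.17*u^5 - 1.3*u^4 - 0.8*u^3 + 7.01*u^2 + 6.46*u + 0.67
(4) = j^5 + 2*j^4 - 19*j^3 - 8*j^2 + 60*j
(5) = -c^5 + 7*c^4*t + c^4 - 10*c^3*t^2 - 7*c^3*t + 22*c^3 + 10*c^2*t^2 - 154*c^2*t - 39*c^2 + 220*c*t^2 + 281*c*t - 8*c - 400*t^2 - 8*t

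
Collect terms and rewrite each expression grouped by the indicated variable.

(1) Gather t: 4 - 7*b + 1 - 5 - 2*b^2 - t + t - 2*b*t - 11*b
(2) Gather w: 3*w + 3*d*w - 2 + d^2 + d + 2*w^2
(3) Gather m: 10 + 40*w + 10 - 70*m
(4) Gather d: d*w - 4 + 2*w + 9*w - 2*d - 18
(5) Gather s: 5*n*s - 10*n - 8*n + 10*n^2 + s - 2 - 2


(1) = -2*b^2 - 2*b*t - 18*b
(2) = d^2 + d + 2*w^2 + w*(3*d + 3) - 2
(3) = -70*m + 40*w + 20
(4) = d*(w - 2) + 11*w - 22
(5) = 10*n^2 - 18*n + s*(5*n + 1) - 4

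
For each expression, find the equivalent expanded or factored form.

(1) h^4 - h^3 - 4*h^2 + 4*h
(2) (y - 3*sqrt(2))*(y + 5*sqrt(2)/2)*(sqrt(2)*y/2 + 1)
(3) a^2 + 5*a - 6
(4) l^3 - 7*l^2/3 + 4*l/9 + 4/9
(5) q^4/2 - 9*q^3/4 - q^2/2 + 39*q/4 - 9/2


(1) = h*(h - 2)*(h - 1)*(h + 2)
(2) = sqrt(2)*y^3/2 + y^2/2 - 8*sqrt(2)*y - 15
(3) = (a - 1)*(a + 6)
(4) = (l - 2)*(l - 2/3)*(l + 1/3)
(5) = (q/2 + 1)*(q - 3)^2*(q - 1/2)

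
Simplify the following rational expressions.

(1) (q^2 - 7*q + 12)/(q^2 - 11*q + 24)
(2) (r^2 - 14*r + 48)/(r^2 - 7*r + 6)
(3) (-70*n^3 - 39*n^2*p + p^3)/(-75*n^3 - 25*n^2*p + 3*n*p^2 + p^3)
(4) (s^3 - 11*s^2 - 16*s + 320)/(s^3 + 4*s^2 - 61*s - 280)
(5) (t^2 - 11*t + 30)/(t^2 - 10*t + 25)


(1) = (q - 4)/(q - 8)
(2) = (r - 8)/(r - 1)
(3) = (-14*n^2 - 5*n*p + p^2)/(-15*n^2 - 2*n*p + p^2)
(4) = (s - 8)/(s + 7)
(5) = (t - 6)/(t - 5)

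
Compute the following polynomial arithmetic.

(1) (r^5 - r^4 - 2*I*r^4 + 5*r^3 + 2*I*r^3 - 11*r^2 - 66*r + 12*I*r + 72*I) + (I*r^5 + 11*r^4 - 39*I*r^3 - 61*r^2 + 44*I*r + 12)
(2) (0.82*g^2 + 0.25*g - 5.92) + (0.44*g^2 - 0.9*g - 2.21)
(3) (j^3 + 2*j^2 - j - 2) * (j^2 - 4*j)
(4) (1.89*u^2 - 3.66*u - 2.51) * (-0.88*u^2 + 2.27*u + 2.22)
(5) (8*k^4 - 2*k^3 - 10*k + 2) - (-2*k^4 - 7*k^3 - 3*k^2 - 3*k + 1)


(1) = r^5 + I*r^5 + 10*r^4 - 2*I*r^4 + 5*r^3 - 37*I*r^3 - 72*r^2 - 66*r + 56*I*r + 12 + 72*I
(2) = 1.26*g^2 - 0.65*g - 8.13
(3) = j^5 - 2*j^4 - 9*j^3 + 2*j^2 + 8*j
(4) = -1.6632*u^4 + 7.5111*u^3 - 1.9036*u^2 - 13.8229*u - 5.5722
(5) = 10*k^4 + 5*k^3 + 3*k^2 - 7*k + 1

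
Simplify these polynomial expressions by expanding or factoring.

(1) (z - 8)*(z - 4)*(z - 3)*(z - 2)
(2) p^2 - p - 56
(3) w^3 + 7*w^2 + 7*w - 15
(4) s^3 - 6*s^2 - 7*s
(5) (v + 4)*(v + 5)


(1) = z^4 - 17*z^3 + 98*z^2 - 232*z + 192
(2) = (p - 8)*(p + 7)
(3) = (w - 1)*(w + 3)*(w + 5)
(4) = s*(s - 7)*(s + 1)
(5) = v^2 + 9*v + 20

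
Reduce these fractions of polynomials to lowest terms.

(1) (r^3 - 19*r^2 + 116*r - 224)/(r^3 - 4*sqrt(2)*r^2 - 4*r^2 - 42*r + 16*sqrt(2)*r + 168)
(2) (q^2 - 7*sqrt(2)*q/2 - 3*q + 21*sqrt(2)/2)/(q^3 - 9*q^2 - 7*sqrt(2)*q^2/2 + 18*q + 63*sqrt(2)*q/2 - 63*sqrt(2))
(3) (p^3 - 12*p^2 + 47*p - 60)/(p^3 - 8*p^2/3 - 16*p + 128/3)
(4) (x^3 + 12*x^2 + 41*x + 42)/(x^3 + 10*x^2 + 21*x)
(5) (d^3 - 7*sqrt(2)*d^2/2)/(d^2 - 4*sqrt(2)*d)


(1) = (r^2 - 15*r + 56)/(r^2 - 4*sqrt(2)*r - 42)
(2) = 4/(4*q - 24)
(3) = (3*p^2 - 24*p + 45)/(3*p^2 + 4*p - 32)
(4) = (x + 2)/x
(5) = (2*d^2 - 7*sqrt(2)*d)/(2*d - 8*sqrt(2))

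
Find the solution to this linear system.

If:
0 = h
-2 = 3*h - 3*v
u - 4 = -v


Then:
h = 0
u = 10/3
v = 2/3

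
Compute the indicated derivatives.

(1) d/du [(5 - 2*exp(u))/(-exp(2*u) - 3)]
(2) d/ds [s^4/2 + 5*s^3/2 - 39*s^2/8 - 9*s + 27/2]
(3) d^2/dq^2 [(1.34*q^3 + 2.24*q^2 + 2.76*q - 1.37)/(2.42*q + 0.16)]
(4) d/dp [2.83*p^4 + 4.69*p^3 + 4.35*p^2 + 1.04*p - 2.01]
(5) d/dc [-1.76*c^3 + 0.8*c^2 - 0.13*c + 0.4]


(1) = 2*(-(2*exp(u) - 5)*exp(u) + exp(2*u) + 3)*exp(u)/(exp(2*u) + 3)^2
(2) = 2*s^3 + 15*s^2/2 - 39*s/4 - 9
(3) = (15.695152*q^3 + 3.113088*q^2 + 0.205824*q - 18.069192)/(14.172488*q^3 + 2.811072*q^2 + 0.185856*q + 0.004096)
(4) = 11.32*p^3 + 14.07*p^2 + 8.7*p + 1.04
(5) = -5.28*c^2 + 1.6*c - 0.13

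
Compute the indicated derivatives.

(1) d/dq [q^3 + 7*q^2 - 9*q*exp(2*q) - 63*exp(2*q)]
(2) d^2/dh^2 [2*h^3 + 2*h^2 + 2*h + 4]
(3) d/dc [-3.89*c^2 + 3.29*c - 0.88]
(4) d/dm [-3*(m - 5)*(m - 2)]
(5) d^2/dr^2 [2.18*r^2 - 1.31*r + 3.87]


(1) = 3*q^2 - 18*q*exp(2*q) + 14*q - 135*exp(2*q)
(2) = 12*h + 4
(3) = 3.29 - 7.78*c
(4) = 21 - 6*m
(5) = 4.36000000000000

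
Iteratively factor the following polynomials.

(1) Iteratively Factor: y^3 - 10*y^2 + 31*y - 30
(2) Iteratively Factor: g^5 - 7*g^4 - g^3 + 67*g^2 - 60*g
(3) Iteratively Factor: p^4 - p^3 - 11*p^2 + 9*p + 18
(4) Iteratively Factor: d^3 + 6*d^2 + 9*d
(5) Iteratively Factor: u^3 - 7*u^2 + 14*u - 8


(1) = (y - 5)*(y^2 - 5*y + 6) = (y - 5)*(y - 3)*(y - 2)
(2) = (g)*(g^4 - 7*g^3 - g^2 + 67*g - 60) = g*(g - 4)*(g^3 - 3*g^2 - 13*g + 15) = g*(g - 4)*(g - 1)*(g^2 - 2*g - 15) = g*(g - 5)*(g - 4)*(g - 1)*(g + 3)
(3) = (p + 3)*(p^3 - 4*p^2 + p + 6) = (p - 2)*(p + 3)*(p^2 - 2*p - 3) = (p - 3)*(p - 2)*(p + 3)*(p + 1)
(4) = (d)*(d^2 + 6*d + 9) = d*(d + 3)*(d + 3)
(5) = (u - 1)*(u^2 - 6*u + 8) = (u - 4)*(u - 1)*(u - 2)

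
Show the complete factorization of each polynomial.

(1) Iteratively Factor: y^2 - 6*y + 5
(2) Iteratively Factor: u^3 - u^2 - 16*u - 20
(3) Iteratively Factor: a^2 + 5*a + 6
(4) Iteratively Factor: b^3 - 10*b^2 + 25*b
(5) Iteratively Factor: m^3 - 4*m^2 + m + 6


(1) = (y - 1)*(y - 5)
(2) = (u - 5)*(u^2 + 4*u + 4) = (u - 5)*(u + 2)*(u + 2)
(3) = (a + 2)*(a + 3)
(4) = (b)*(b^2 - 10*b + 25) = b*(b - 5)*(b - 5)
(5) = (m + 1)*(m^2 - 5*m + 6) = (m - 3)*(m + 1)*(m - 2)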